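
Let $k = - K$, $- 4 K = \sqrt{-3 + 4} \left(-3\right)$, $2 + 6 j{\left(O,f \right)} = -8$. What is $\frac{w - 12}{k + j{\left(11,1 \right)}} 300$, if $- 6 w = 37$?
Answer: $\frac{65400}{29} \approx 2255.2$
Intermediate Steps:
$j{\left(O,f \right)} = - \frac{5}{3}$ ($j{\left(O,f \right)} = - \frac{1}{3} + \frac{1}{6} \left(-8\right) = - \frac{1}{3} - \frac{4}{3} = - \frac{5}{3}$)
$w = - \frac{37}{6}$ ($w = \left(- \frac{1}{6}\right) 37 = - \frac{37}{6} \approx -6.1667$)
$K = \frac{3}{4}$ ($K = - \frac{\sqrt{-3 + 4} \left(-3\right)}{4} = - \frac{\sqrt{1} \left(-3\right)}{4} = - \frac{1 \left(-3\right)}{4} = \left(- \frac{1}{4}\right) \left(-3\right) = \frac{3}{4} \approx 0.75$)
$k = - \frac{3}{4}$ ($k = \left(-1\right) \frac{3}{4} = - \frac{3}{4} \approx -0.75$)
$\frac{w - 12}{k + j{\left(11,1 \right)}} 300 = \frac{- \frac{37}{6} - 12}{- \frac{3}{4} - \frac{5}{3}} \cdot 300 = \frac{- \frac{37}{6} - 12}{- \frac{29}{12}} \cdot 300 = \left(- \frac{109}{6}\right) \left(- \frac{12}{29}\right) 300 = \frac{218}{29} \cdot 300 = \frac{65400}{29}$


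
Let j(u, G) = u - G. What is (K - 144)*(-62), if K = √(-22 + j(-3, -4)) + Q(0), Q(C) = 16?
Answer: 7936 - 62*I*√21 ≈ 7936.0 - 284.12*I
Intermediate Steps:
K = 16 + I*√21 (K = √(-22 + (-3 - 1*(-4))) + 16 = √(-22 + (-3 + 4)) + 16 = √(-22 + 1) + 16 = √(-21) + 16 = I*√21 + 16 = 16 + I*√21 ≈ 16.0 + 4.5826*I)
(K - 144)*(-62) = ((16 + I*√21) - 144)*(-62) = (-128 + I*√21)*(-62) = 7936 - 62*I*√21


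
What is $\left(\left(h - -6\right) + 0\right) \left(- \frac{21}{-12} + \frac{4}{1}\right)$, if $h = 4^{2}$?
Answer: $\frac{253}{2} \approx 126.5$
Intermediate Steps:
$h = 16$
$\left(\left(h - -6\right) + 0\right) \left(- \frac{21}{-12} + \frac{4}{1}\right) = \left(\left(16 - -6\right) + 0\right) \left(- \frac{21}{-12} + \frac{4}{1}\right) = \left(\left(16 + 6\right) + 0\right) \left(\left(-21\right) \left(- \frac{1}{12}\right) + 4 \cdot 1\right) = \left(22 + 0\right) \left(\frac{7}{4} + 4\right) = 22 \cdot \frac{23}{4} = \frac{253}{2}$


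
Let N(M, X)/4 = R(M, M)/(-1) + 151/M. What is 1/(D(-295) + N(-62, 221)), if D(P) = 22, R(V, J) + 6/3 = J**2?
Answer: -31/476028 ≈ -6.5122e-5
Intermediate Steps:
R(V, J) = -2 + J**2
N(M, X) = 8 - 4*M**2 + 604/M (N(M, X) = 4*((-2 + M**2)/(-1) + 151/M) = 4*((-2 + M**2)*(-1) + 151/M) = 4*((2 - M**2) + 151/M) = 4*(2 - M**2 + 151/M) = 8 - 4*M**2 + 604/M)
1/(D(-295) + N(-62, 221)) = 1/(22 + (8 - 4*(-62)**2 + 604/(-62))) = 1/(22 + (8 - 4*3844 + 604*(-1/62))) = 1/(22 + (8 - 15376 - 302/31)) = 1/(22 - 476710/31) = 1/(-476028/31) = -31/476028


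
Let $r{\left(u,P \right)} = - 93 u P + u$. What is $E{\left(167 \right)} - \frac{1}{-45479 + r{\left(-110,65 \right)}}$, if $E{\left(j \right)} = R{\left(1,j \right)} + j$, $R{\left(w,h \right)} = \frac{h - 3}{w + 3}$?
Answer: $\frac{128827087}{619361} \approx 208.0$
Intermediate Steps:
$R{\left(w,h \right)} = \frac{-3 + h}{3 + w}$
$r{\left(u,P \right)} = u - 93 P u$ ($r{\left(u,P \right)} = - 93 P u + u = u - 93 P u$)
$E{\left(j \right)} = - \frac{3}{4} + \frac{5 j}{4}$ ($E{\left(j \right)} = \frac{-3 + j}{3 + 1} + j = \frac{-3 + j}{4} + j = \left(- \frac{3}{4} + \frac{j}{4}\right) + j = - \frac{3}{4} + \frac{5 j}{4}$)
$E{\left(167 \right)} - \frac{1}{-45479 + r{\left(-110,65 \right)}} = \left(- \frac{3}{4} + \frac{5}{4} \cdot 167\right) - \frac{1}{-45479 - 110 \left(1 - 6045\right)} = \left(- \frac{3}{4} + \frac{835}{4}\right) - \frac{1}{-45479 - 110 \left(1 - 6045\right)} = 208 - \frac{1}{-45479 - -664840} = 208 - \frac{1}{-45479 + 664840} = 208 - \frac{1}{619361} = \frac{128827087}{619361}$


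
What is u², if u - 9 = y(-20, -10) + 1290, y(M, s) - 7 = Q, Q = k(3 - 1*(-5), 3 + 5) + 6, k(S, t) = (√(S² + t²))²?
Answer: 2073600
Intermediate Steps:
k(S, t) = S² + t²
Q = 134 (Q = ((3 - 1*(-5))² + (3 + 5)²) + 6 = ((3 + 5)² + 8²) + 6 = (8² + 64) + 6 = (64 + 64) + 6 = 128 + 6 = 134)
y(M, s) = 141 (y(M, s) = 7 + 134 = 141)
u = 1440 (u = 9 + (141 + 1290) = 9 + 1431 = 1440)
u² = 1440² = 2073600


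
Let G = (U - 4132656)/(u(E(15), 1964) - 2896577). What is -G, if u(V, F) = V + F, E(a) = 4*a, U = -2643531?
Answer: -2258729/964851 ≈ -2.3410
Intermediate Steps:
u(V, F) = F + V
G = 2258729/964851 (G = (-2643531 - 4132656)/((1964 + 4*15) - 2896577) = -6776187/((1964 + 60) - 2896577) = -6776187/(2024 - 2896577) = -6776187/(-2894553) = -6776187*(-1/2894553) = 2258729/964851 ≈ 2.3410)
-G = -1*2258729/964851 = -2258729/964851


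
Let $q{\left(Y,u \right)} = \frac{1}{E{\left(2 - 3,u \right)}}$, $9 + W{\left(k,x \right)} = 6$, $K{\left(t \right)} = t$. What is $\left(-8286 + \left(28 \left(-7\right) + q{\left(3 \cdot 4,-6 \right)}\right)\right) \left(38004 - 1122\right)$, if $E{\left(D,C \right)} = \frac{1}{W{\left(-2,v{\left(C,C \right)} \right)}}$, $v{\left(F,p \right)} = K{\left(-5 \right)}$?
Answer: $-312943770$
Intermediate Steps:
$v{\left(F,p \right)} = -5$
$W{\left(k,x \right)} = -3$ ($W{\left(k,x \right)} = -9 + 6 = -3$)
$E{\left(D,C \right)} = - \frac{1}{3}$ ($E{\left(D,C \right)} = \frac{1}{-3} = - \frac{1}{3}$)
$q{\left(Y,u \right)} = -3$ ($q{\left(Y,u \right)} = \frac{1}{- \frac{1}{3}} = -3$)
$\left(-8286 + \left(28 \left(-7\right) + q{\left(3 \cdot 4,-6 \right)}\right)\right) \left(38004 - 1122\right) = \left(-8286 + \left(28 \left(-7\right) - 3\right)\right) \left(38004 - 1122\right) = \left(-8286 - 199\right) 36882 = \left(-8485\right) 36882 = -312943770$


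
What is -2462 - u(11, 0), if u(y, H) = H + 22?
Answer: -2484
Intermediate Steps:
u(y, H) = 22 + H
-2462 - u(11, 0) = -2462 - (22 + 0) = -2462 - 1*22 = -2462 - 22 = -2484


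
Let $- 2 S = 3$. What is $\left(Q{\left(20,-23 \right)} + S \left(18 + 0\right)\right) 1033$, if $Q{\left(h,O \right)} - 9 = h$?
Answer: $2066$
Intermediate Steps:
$S = - \frac{3}{2}$ ($S = \left(- \frac{1}{2}\right) 3 = - \frac{3}{2} \approx -1.5$)
$Q{\left(h,O \right)} = 9 + h$
$\left(Q{\left(20,-23 \right)} + S \left(18 + 0\right)\right) 1033 = \left(\left(9 + 20\right) - \frac{3 \left(18 + 0\right)}{2}\right) 1033 = \left(29 - 27\right) 1033 = 2 \cdot 1033 = 2066$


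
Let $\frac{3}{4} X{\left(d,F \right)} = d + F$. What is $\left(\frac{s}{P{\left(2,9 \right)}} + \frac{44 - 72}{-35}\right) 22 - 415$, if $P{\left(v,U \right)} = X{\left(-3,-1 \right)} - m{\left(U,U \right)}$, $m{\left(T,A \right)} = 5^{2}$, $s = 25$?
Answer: $- \frac{189067}{455} \approx -415.53$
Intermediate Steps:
$X{\left(d,F \right)} = \frac{4 F}{3} + \frac{4 d}{3}$ ($X{\left(d,F \right)} = \frac{4 \left(d + F\right)}{3} = \frac{4 \left(F + d\right)}{3} = \frac{4 F}{3} + \frac{4 d}{3}$)
$m{\left(T,A \right)} = 25$
$P{\left(v,U \right)} = - \frac{91}{3}$ ($P{\left(v,U \right)} = \left(\frac{4}{3} \left(-1\right) + \frac{4}{3} \left(-3\right)\right) - 25 = \left(- \frac{4}{3} - 4\right) - 25 = - \frac{16}{3} - 25 = - \frac{91}{3}$)
$\left(\frac{s}{P{\left(2,9 \right)}} + \frac{44 - 72}{-35}\right) 22 - 415 = \left(\frac{25}{- \frac{91}{3}} + \frac{44 - 72}{-35}\right) 22 - 415 = \left(25 \left(- \frac{3}{91}\right) + \left(44 - 72\right) \left(- \frac{1}{35}\right)\right) 22 - 415 = \left(- \frac{75}{91} - - \frac{4}{5}\right) 22 - 415 = \left(- \frac{75}{91} + \frac{4}{5}\right) 22 - 415 = \left(- \frac{11}{455}\right) 22 - 415 = - \frac{242}{455} - 415 = - \frac{189067}{455}$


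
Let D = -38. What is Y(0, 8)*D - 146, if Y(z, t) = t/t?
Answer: -184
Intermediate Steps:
Y(z, t) = 1
Y(0, 8)*D - 146 = 1*(-38) - 146 = -38 - 146 = -184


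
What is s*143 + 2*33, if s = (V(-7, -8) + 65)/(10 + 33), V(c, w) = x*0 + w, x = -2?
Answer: 10989/43 ≈ 255.56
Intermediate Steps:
V(c, w) = w (V(c, w) = -2*0 + w = 0 + w = w)
s = 57/43 (s = (-8 + 65)/(10 + 33) = 57/43 ≈ 1.3256)
s*143 + 2*33 = (57/43)*143 + 2*33 = 8151/43 + 66 = 10989/43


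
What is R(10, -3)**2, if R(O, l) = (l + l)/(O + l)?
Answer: 36/49 ≈ 0.73469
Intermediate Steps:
R(O, l) = 2*l/(O + l) (R(O, l) = (2*l)/(O + l) = 2*l/(O + l))
R(10, -3)**2 = (2*(-3)/(10 - 3))**2 = (2*(-3)/7)**2 = (2*(-3)*(1/7))**2 = (-6/7)**2 = 36/49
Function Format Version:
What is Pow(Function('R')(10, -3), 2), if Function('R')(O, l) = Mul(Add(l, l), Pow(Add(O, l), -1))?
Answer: Rational(36, 49) ≈ 0.73469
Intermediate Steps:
Function('R')(O, l) = Mul(2, l, Pow(Add(O, l), -1)) (Function('R')(O, l) = Mul(Mul(2, l), Pow(Add(O, l), -1)) = Mul(2, l, Pow(Add(O, l), -1)))
Pow(Function('R')(10, -3), 2) = Pow(Mul(2, -3, Pow(Add(10, -3), -1)), 2) = Pow(Mul(2, -3, Pow(7, -1)), 2) = Pow(Mul(2, -3, Rational(1, 7)), 2) = Pow(Rational(-6, 7), 2) = Rational(36, 49)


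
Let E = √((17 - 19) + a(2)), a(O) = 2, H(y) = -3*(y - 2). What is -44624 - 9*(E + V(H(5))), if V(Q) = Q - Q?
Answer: -44624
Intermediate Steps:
H(y) = 6 - 3*y (H(y) = -3*(-2 + y) = 6 - 3*y)
E = 0 (E = √((17 - 19) + 2) = √(-2 + 2) = √0 = 0)
V(Q) = 0
-44624 - 9*(E + V(H(5))) = -44624 - 9*(0 + 0) = -44624 - 9*0 = -44624 + 0 = -44624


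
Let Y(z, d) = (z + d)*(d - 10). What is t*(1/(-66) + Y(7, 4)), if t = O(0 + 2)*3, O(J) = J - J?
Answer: 0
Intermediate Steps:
Y(z, d) = (-10 + d)*(d + z) (Y(z, d) = (d + z)*(-10 + d) = (-10 + d)*(d + z))
O(J) = 0
t = 0 (t = 0*3 = 0)
t*(1/(-66) + Y(7, 4)) = 0*(1/(-66) + (4² - 10*4 - 10*7 + 4*7)) = 0*(-1/66 + (16 - 40 - 70 + 28)) = 0*(-1/66 - 66) = 0*(-4357/66) = 0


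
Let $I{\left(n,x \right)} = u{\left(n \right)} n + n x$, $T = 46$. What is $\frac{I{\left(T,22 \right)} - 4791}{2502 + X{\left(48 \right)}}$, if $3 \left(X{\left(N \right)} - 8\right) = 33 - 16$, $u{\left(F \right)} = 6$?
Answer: $- \frac{10509}{7547} \approx -1.3925$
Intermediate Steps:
$X{\left(N \right)} = \frac{41}{3}$ ($X{\left(N \right)} = 8 + \frac{33 - 16}{3} = 8 + \frac{1}{3} \cdot 17 = 8 + \frac{17}{3} = \frac{41}{3}$)
$I{\left(n,x \right)} = 6 n + n x$
$\frac{I{\left(T,22 \right)} - 4791}{2502 + X{\left(48 \right)}} = \frac{46 \left(6 + 22\right) - 4791}{2502 + \frac{41}{3}} = \frac{46 \cdot 28 - 4791}{\frac{7547}{3}} = \left(1288 - 4791\right) \frac{3}{7547} = \left(-3503\right) \frac{3}{7547} = - \frac{10509}{7547}$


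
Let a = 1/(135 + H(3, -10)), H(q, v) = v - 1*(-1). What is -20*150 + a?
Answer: -377999/126 ≈ -3000.0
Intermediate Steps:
H(q, v) = 1 + v (H(q, v) = v + 1 = 1 + v)
a = 1/126 (a = 1/(135 + (1 - 10)) = 1/(135 - 9) = 1/126 ≈ 0.0079365)
-20*150 + a = -20*150 + 1/126 = -3000 + 1/126 = -377999/126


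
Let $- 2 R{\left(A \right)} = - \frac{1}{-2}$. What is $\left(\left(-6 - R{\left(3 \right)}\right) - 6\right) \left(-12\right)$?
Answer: $141$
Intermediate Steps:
$R{\left(A \right)} = - \frac{1}{4}$ ($R{\left(A \right)} = - \frac{\left(-1\right) \frac{1}{-2}}{2} = - \frac{\left(-1\right) \left(- \frac{1}{2}\right)}{2} = \left(- \frac{1}{2}\right) \frac{1}{2} = - \frac{1}{4}$)
$\left(\left(-6 - R{\left(3 \right)}\right) - 6\right) \left(-12\right) = \left(\left(-6 - - \frac{1}{4}\right) - 6\right) \left(-12\right) = \left(\left(-6 + \frac{1}{4}\right) - 6\right) \left(-12\right) = \left(- \frac{23}{4} - 6\right) \left(-12\right) = \left(- \frac{47}{4}\right) \left(-12\right) = 141$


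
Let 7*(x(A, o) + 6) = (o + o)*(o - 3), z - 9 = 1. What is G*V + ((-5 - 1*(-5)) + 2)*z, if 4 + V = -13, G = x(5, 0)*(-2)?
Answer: -184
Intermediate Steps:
z = 10 (z = 9 + 1 = 10)
x(A, o) = -6 + 2*o*(-3 + o)/7 (x(A, o) = -6 + ((o + o)*(o - 3))/7 = -6 + ((2*o)*(-3 + o))/7 = -6 + (2*o*(-3 + o))/7 = -6 + 2*o*(-3 + o)/7)
G = 12 (G = (-6 - 6/7*0 + (2/7)*0²)*(-2) = (-6 + 0 + (2/7)*0)*(-2) = (-6 + 0 + 0)*(-2) = -6*(-2) = 12)
V = -17 (V = -4 - 13 = -17)
G*V + ((-5 - 1*(-5)) + 2)*z = 12*(-17) + ((-5 - 1*(-5)) + 2)*10 = -204 + ((-5 + 5) + 2)*10 = -204 + (0 + 2)*10 = -204 + 2*10 = -204 + 20 = -184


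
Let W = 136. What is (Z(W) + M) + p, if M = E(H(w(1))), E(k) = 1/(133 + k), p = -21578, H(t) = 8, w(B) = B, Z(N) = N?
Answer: -3023321/141 ≈ -21442.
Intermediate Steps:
M = 1/141 (M = 1/(133 + 8) = 1/141 ≈ 0.0070922)
(Z(W) + M) + p = (136 + 1/141) - 21578 = 19177/141 - 21578 = -3023321/141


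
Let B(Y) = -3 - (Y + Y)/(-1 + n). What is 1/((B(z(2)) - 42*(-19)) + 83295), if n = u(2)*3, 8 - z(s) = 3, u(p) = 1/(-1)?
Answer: 2/168185 ≈ 1.1892e-5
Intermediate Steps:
u(p) = -1
z(s) = 5 (z(s) = 8 - 1*3 = 8 - 3 = 5)
n = -3 (n = -1*3 = -3)
B(Y) = -3 + Y/2 (B(Y) = -3 - (Y + Y)/(-1 - 3) = -3 - 2*Y/(-4) = -3 - 2*Y*(-1)/4 = -3 - (-1)*Y/2 = -3 + Y/2)
1/((B(z(2)) - 42*(-19)) + 83295) = 1/(((-3 + (1/2)*5) - 42*(-19)) + 83295) = 1/(((-3 + 5/2) + 798) + 83295) = 1/((-1/2 + 798) + 83295) = 1/(1595/2 + 83295) = 1/(168185/2) = 2/168185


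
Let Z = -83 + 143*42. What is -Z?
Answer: -5923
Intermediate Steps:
Z = 5923 (Z = -83 + 6006 = 5923)
-Z = -1*5923 = -5923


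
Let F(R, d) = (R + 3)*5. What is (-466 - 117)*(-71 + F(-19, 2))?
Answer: 88033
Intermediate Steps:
F(R, d) = 15 + 5*R (F(R, d) = (3 + R)*5 = 15 + 5*R)
(-466 - 117)*(-71 + F(-19, 2)) = (-466 - 117)*(-71 + (15 + 5*(-19))) = -583*(-71 + (15 - 95)) = -583*(-71 - 80) = -583*(-151) = 88033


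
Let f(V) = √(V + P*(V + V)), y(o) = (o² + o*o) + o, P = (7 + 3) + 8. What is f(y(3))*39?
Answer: 39*√777 ≈ 1087.1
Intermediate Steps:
P = 18 (P = 10 + 8 = 18)
y(o) = o + 2*o² (y(o) = (o² + o²) + o = 2*o² + o = o + 2*o²)
f(V) = √37*√V (f(V) = √(V + 18*(V + V)) = √(V + 18*(2*V)) = √(V + 36*V) = √(37*V) = √37*√V)
f(y(3))*39 = (√37*√(3*(1 + 2*3)))*39 = (√37*√(3*(1 + 6)))*39 = (√37*√(3*7))*39 = (√37*√21)*39 = √777*39 = 39*√777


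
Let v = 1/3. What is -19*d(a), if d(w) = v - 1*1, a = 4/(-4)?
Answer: 38/3 ≈ 12.667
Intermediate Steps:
v = ⅓ ≈ 0.33333
a = -1 (a = 4*(-¼) = -1)
d(w) = -⅔ (d(w) = ⅓ - 1*1 = ⅓ - 1 = -⅔)
-19*d(a) = -19*(-⅔) = 38/3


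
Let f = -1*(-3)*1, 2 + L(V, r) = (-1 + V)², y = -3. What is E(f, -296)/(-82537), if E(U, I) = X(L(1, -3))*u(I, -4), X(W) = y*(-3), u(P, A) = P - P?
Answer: 0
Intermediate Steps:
L(V, r) = -2 + (-1 + V)²
u(P, A) = 0
X(W) = 9 (X(W) = -3*(-3) = 9)
f = 3 (f = 3*1 = 3)
E(U, I) = 0 (E(U, I) = 9*0 = 0)
E(f, -296)/(-82537) = 0/(-82537) = 0*(-1/82537) = 0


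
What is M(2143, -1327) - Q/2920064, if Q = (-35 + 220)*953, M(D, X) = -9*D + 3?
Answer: -56310690481/2920064 ≈ -19284.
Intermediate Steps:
M(D, X) = 3 - 9*D
Q = 176305 (Q = 185*953 = 176305)
M(2143, -1327) - Q/2920064 = (3 - 9*2143) - 176305/2920064 = (3 - 19287) - 176305/2920064 = -19284 - 1*176305/2920064 = -19284 - 176305/2920064 = -56310690481/2920064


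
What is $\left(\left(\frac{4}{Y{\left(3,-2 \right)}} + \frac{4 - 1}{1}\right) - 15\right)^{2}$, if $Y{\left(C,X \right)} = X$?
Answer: $196$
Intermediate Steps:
$\left(\left(\frac{4}{Y{\left(3,-2 \right)}} + \frac{4 - 1}{1}\right) - 15\right)^{2} = \left(\left(\frac{4}{-2} + \frac{4 - 1}{1}\right) - 15\right)^{2} = \left(\left(4 \left(- \frac{1}{2}\right) + 3 \cdot 1\right) - 15\right)^{2} = \left(\left(-2 + 3\right) - 15\right)^{2} = \left(1 - 15\right)^{2} = \left(-14\right)^{2} = 196$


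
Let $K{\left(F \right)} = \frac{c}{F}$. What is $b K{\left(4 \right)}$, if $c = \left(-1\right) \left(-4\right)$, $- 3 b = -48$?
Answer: $16$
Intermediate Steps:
$b = 16$ ($b = \left(- \frac{1}{3}\right) \left(-48\right) = 16$)
$c = 4$
$K{\left(F \right)} = \frac{4}{F}$
$b K{\left(4 \right)} = 16 \cdot \frac{4}{4} = 16 \cdot 4 \cdot \frac{1}{4} = 16 \cdot 1 = 16$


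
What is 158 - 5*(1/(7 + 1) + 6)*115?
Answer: -26911/8 ≈ -3363.9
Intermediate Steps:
158 - 5*(1/(7 + 1) + 6)*115 = 158 - 5*(1/8 + 6)*115 = 158 - 5*(⅛ + 6)*115 = 158 - 5*49/8*115 = 158 - 245/8*115 = 158 - 28175/8 = -26911/8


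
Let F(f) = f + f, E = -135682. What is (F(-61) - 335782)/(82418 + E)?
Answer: 20994/3329 ≈ 6.3064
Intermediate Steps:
F(f) = 2*f
(F(-61) - 335782)/(82418 + E) = (2*(-61) - 335782)/(82418 - 135682) = (-122 - 335782)/(-53264) = -335904*(-1/53264) = 20994/3329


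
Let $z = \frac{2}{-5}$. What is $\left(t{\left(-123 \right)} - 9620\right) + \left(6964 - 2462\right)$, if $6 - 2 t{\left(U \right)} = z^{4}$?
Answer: $- \frac{3196883}{625} \approx -5115.0$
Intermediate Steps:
$z = - \frac{2}{5}$ ($z = 2 \left(- \frac{1}{5}\right) = - \frac{2}{5} \approx -0.4$)
$t{\left(U \right)} = \frac{1867}{625}$ ($t{\left(U \right)} = 3 - \frac{\left(- \frac{2}{5}\right)^{4}}{2} = 3 - \frac{8}{625} = \frac{1867}{625}$)
$\left(t{\left(-123 \right)} - 9620\right) + \left(6964 - 2462\right) = \left(\frac{1867}{625} - 9620\right) + \left(6964 - 2462\right) = - \frac{6010633}{625} + 4502 = - \frac{3196883}{625}$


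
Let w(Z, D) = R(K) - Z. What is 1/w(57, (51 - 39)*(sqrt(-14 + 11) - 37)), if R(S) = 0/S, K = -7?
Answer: -1/57 ≈ -0.017544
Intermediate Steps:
R(S) = 0
w(Z, D) = -Z (w(Z, D) = 0 - Z = -Z)
1/w(57, (51 - 39)*(sqrt(-14 + 11) - 37)) = 1/(-1*57) = 1/(-57) = -1/57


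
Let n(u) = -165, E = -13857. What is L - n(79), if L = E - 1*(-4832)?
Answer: -8860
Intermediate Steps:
L = -9025 (L = -13857 - 1*(-4832) = -13857 + 4832 = -9025)
L - n(79) = -9025 - 1*(-165) = -9025 + 165 = -8860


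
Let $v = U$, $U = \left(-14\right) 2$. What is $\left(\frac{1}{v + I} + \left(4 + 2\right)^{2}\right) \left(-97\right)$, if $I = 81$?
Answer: $- \frac{185173}{53} \approx -3493.8$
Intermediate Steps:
$U = -28$
$v = -28$
$\left(\frac{1}{v + I} + \left(4 + 2\right)^{2}\right) \left(-97\right) = \left(\frac{1}{-28 + 81} + \left(4 + 2\right)^{2}\right) \left(-97\right) = \left(\frac{1}{53} + 6^{2}\right) \left(-97\right) = \left(\frac{1}{53} + 36\right) \left(-97\right) = \frac{1909}{53} \left(-97\right) = - \frac{185173}{53}$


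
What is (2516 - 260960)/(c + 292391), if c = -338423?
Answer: 21537/3836 ≈ 5.6144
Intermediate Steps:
(2516 - 260960)/(c + 292391) = (2516 - 260960)/(-338423 + 292391) = -258444/(-46032) = -258444*(-1/46032) = 21537/3836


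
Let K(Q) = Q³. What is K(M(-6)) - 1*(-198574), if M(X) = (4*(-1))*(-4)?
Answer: 202670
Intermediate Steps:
M(X) = 16 (M(X) = -4*(-4) = 16)
K(M(-6)) - 1*(-198574) = 16³ - 1*(-198574) = 4096 + 198574 = 202670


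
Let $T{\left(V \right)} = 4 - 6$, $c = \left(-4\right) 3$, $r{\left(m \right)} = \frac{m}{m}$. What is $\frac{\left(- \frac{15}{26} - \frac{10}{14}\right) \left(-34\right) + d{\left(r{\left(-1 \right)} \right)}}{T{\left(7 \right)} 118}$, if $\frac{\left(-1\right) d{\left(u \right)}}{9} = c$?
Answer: $- \frac{13823}{21476} \approx -0.64365$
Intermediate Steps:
$r{\left(m \right)} = 1$
$c = -12$
$d{\left(u \right)} = 108$ ($d{\left(u \right)} = \left(-9\right) \left(-12\right) = 108$)
$T{\left(V \right)} = -2$ ($T{\left(V \right)} = 4 - 6 = -2$)
$\frac{\left(- \frac{15}{26} - \frac{10}{14}\right) \left(-34\right) + d{\left(r{\left(-1 \right)} \right)}}{T{\left(7 \right)} 118} = \frac{\left(- \frac{15}{26} - \frac{10}{14}\right) \left(-34\right) + 108}{\left(-2\right) 118} = \frac{\left(\left(-15\right) \frac{1}{26} - \frac{5}{7}\right) \left(-34\right) + 108}{-236} = \left(\left(- \frac{15}{26} - \frac{5}{7}\right) \left(-34\right) + 108\right) \left(- \frac{1}{236}\right) = \left(\left(- \frac{235}{182}\right) \left(-34\right) + 108\right) \left(- \frac{1}{236}\right) = \left(\frac{3995}{91} + 108\right) \left(- \frac{1}{236}\right) = \frac{13823}{91} \left(- \frac{1}{236}\right) = - \frac{13823}{21476}$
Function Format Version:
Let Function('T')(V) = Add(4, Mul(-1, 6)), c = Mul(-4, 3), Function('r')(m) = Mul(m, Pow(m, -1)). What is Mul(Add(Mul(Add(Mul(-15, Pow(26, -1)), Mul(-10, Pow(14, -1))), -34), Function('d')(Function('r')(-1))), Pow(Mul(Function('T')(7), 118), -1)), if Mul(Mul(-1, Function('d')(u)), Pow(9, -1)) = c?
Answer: Rational(-13823, 21476) ≈ -0.64365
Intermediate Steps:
Function('r')(m) = 1
c = -12
Function('d')(u) = 108 (Function('d')(u) = Mul(-9, -12) = 108)
Function('T')(V) = -2 (Function('T')(V) = Add(4, -6) = -2)
Mul(Add(Mul(Add(Mul(-15, Pow(26, -1)), Mul(-10, Pow(14, -1))), -34), Function('d')(Function('r')(-1))), Pow(Mul(Function('T')(7), 118), -1)) = Mul(Add(Mul(Add(Mul(-15, Pow(26, -1)), Mul(-10, Pow(14, -1))), -34), 108), Pow(Mul(-2, 118), -1)) = Mul(Add(Mul(Add(Mul(-15, Rational(1, 26)), Mul(-10, Rational(1, 14))), -34), 108), Pow(-236, -1)) = Mul(Add(Mul(Add(Rational(-15, 26), Rational(-5, 7)), -34), 108), Rational(-1, 236)) = Mul(Add(Mul(Rational(-235, 182), -34), 108), Rational(-1, 236)) = Mul(Add(Rational(3995, 91), 108), Rational(-1, 236)) = Mul(Rational(13823, 91), Rational(-1, 236)) = Rational(-13823, 21476)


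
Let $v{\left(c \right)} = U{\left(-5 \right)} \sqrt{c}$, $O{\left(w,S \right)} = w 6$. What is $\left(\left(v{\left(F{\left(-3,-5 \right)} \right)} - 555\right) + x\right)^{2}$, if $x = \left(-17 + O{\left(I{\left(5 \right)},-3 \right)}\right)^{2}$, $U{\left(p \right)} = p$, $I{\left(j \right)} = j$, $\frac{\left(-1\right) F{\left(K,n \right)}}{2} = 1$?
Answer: $148946 + 3860 i \sqrt{2} \approx 1.4895 \cdot 10^{5} + 5458.9 i$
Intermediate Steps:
$F{\left(K,n \right)} = -2$ ($F{\left(K,n \right)} = \left(-2\right) 1 = -2$)
$O{\left(w,S \right)} = 6 w$
$x = 169$ ($x = \left(-17 + 6 \cdot 5\right)^{2} = \left(-17 + 30\right)^{2} = 13^{2} = 169$)
$v{\left(c \right)} = - 5 \sqrt{c}$
$\left(\left(v{\left(F{\left(-3,-5 \right)} \right)} - 555\right) + x\right)^{2} = \left(\left(- 5 \sqrt{-2} - 555\right) + 169\right)^{2} = \left(\left(- 5 i \sqrt{2} - 555\right) + 169\right)^{2} = \left(\left(-555 - 5 i \sqrt{2}\right) + 169\right)^{2} = \left(-386 - 5 i \sqrt{2}\right)^{2}$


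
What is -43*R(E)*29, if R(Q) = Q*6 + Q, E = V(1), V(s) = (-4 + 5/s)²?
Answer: -8729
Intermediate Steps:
E = 1 (E = (-5 + 4*1)²/1² = 1*(-5 + 4)² = 1*(-1)² = 1*1 = 1)
R(Q) = 7*Q (R(Q) = 6*Q + Q = 7*Q)
-43*R(E)*29 = -301*29 = -8729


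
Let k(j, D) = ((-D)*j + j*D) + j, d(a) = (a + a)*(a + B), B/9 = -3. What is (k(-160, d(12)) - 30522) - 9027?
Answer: -39709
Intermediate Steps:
B = -27 (B = 9*(-3) = -27)
d(a) = 2*a*(-27 + a) (d(a) = (a + a)*(a - 27) = (2*a)*(-27 + a) = 2*a*(-27 + a))
k(j, D) = j (k(j, D) = (-D*j + D*j) + j = 0 + j = j)
(k(-160, d(12)) - 30522) - 9027 = (-160 - 30522) - 9027 = -30682 - 9027 = -39709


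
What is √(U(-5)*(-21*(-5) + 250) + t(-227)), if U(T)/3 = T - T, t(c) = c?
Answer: I*√227 ≈ 15.067*I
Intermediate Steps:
U(T) = 0 (U(T) = 3*(T - T) = 3*0 = 0)
√(U(-5)*(-21*(-5) + 250) + t(-227)) = √(0*(-21*(-5) + 250) - 227) = √(0*(105 + 250) - 227) = √(0*355 - 227) = √(0 - 227) = √(-227) = I*√227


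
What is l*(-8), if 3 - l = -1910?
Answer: -15304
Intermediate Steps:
l = 1913 (l = 3 - 1*(-1910) = 3 + 1910 = 1913)
l*(-8) = 1913*(-8) = -15304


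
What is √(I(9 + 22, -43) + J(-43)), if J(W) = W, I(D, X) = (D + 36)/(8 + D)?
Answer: I*√62790/39 ≈ 6.4251*I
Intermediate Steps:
I(D, X) = (36 + D)/(8 + D)
√(I(9 + 22, -43) + J(-43)) = √((36 + (9 + 22))/(8 + (9 + 22)) - 43) = √((36 + 31)/(8 + 31) - 43) = √(67/39 - 43) = √(-1610/39) = I*√62790/39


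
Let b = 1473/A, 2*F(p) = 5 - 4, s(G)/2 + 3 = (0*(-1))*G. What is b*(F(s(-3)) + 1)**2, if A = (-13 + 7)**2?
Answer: 1473/16 ≈ 92.063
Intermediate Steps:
s(G) = -6 (s(G) = -6 + 2*((0*(-1))*G) = -6 + 2*(0*G) = -6 + 2*0 = -6 + 0 = -6)
A = 36 (A = (-6)**2 = 36)
F(p) = 1/2 (F(p) = (5 - 4)/2 = (1/2)*1 = 1/2)
b = 491/12 (b = 1473/36 = 1473*(1/36) = 491/12 ≈ 40.917)
b*(F(s(-3)) + 1)**2 = 491*(1/2 + 1)**2/12 = 491*(3/2)**2/12 = (491/12)*(9/4) = 1473/16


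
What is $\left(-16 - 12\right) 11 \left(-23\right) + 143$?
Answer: $7227$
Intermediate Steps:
$\left(-16 - 12\right) 11 \left(-23\right) + 143 = \left(-28\right) 11 \left(-23\right) + 143 = \left(-308\right) \left(-23\right) + 143 = 7084 + 143 = 7227$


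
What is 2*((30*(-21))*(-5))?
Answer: 6300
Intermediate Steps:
2*((30*(-21))*(-5)) = 2*(-630*(-5)) = 2*3150 = 6300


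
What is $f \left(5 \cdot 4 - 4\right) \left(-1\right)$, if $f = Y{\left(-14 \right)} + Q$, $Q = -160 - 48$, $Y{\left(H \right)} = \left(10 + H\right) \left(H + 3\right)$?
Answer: $2624$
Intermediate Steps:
$Y{\left(H \right)} = \left(3 + H\right) \left(10 + H\right)$ ($Y{\left(H \right)} = \left(10 + H\right) \left(3 + H\right) = \left(3 + H\right) \left(10 + H\right)$)
$Q = -208$ ($Q = -160 - 48 = -208$)
$f = -164$ ($f = \left(30 + \left(-14\right)^{2} + 13 \left(-14\right)\right) - 208 = \left(30 + 196 - 182\right) - 208 = 44 - 208 = -164$)
$f \left(5 \cdot 4 - 4\right) \left(-1\right) = - 164 \left(5 \cdot 4 - 4\right) \left(-1\right) = - 164 \left(20 - 4\right) \left(-1\right) = - 164 \cdot 16 \left(-1\right) = \left(-164\right) \left(-16\right) = 2624$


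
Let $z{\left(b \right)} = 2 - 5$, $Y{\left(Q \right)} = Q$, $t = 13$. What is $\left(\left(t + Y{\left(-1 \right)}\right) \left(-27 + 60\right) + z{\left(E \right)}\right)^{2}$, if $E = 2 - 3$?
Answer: $154449$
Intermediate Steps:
$E = -1$ ($E = 2 - 3 = -1$)
$z{\left(b \right)} = -3$ ($z{\left(b \right)} = 2 - 5 = -3$)
$\left(\left(t + Y{\left(-1 \right)}\right) \left(-27 + 60\right) + z{\left(E \right)}\right)^{2} = \left(\left(13 - 1\right) \left(-27 + 60\right) - 3\right)^{2} = \left(12 \cdot 33 - 3\right)^{2} = \left(396 - 3\right)^{2} = 393^{2} = 154449$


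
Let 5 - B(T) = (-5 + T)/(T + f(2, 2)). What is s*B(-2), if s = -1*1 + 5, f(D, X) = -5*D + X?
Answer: 86/5 ≈ 17.200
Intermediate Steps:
f(D, X) = X - 5*D
B(T) = 5 - (-5 + T)/(-8 + T) (B(T) = 5 - (-5 + T)/(T + (2 - 5*2)) = 5 - (-5 + T)/(T + (2 - 10)) = 5 - (-5 + T)/(T - 8) = 5 - (-5 + T)/(-8 + T))
s = 4 (s = -1 + 5 = 4)
s*B(-2) = 4*((-35 + 4*(-2))/(-8 - 2)) = 4*((-35 - 8)/(-10)) = 4*(-1/10*(-43)) = 4*(43/10) = 86/5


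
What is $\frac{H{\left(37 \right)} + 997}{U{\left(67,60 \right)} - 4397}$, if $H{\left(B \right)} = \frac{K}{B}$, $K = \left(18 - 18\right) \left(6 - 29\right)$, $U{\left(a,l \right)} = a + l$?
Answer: $- \frac{997}{4270} \approx -0.23349$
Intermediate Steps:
$K = 0$ ($K = 0 \left(-23\right) = 0$)
$H{\left(B \right)} = 0$ ($H{\left(B \right)} = \frac{0}{B} = 0$)
$\frac{H{\left(37 \right)} + 997}{U{\left(67,60 \right)} - 4397} = \frac{0 + 997}{\left(67 + 60\right) - 4397} = \frac{997}{127 - 4397} = \frac{997}{-4270} = 997 \left(- \frac{1}{4270}\right) = - \frac{997}{4270}$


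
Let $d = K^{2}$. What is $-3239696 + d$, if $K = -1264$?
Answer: $-1642000$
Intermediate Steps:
$d = 1597696$ ($d = \left(-1264\right)^{2} = 1597696$)
$-3239696 + d = -3239696 + 1597696 = -1642000$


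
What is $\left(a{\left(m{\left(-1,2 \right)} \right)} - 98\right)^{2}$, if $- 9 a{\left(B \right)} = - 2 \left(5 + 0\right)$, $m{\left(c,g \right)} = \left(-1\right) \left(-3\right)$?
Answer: $\frac{760384}{81} \approx 9387.5$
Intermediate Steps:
$m{\left(c,g \right)} = 3$
$a{\left(B \right)} = \frac{10}{9}$ ($a{\left(B \right)} = - \frac{\left(-2\right) \left(5 + 0\right)}{9} = - \frac{\left(-2\right) 5}{9} = \left(- \frac{1}{9}\right) \left(-10\right) = \frac{10}{9}$)
$\left(a{\left(m{\left(-1,2 \right)} \right)} - 98\right)^{2} = \left(\frac{10}{9} - 98\right)^{2} = \left(- \frac{872}{9}\right)^{2} = \frac{760384}{81}$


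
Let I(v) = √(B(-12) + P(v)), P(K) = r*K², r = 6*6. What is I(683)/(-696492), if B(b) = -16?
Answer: -√4198397/348246 ≈ -0.0058838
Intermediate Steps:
r = 36
P(K) = 36*K²
I(v) = √(-16 + 36*v²)
I(683)/(-696492) = (2*√(-4 + 9*683²))/(-696492) = (2*√(-4 + 9*466489))*(-1/696492) = (2*√(-4 + 4198401))*(-1/696492) = (2*√4198397)*(-1/696492) = -√4198397/348246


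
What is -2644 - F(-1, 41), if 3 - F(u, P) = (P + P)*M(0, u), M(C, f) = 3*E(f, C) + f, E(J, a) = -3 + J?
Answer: -3713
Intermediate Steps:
M(C, f) = -9 + 4*f (M(C, f) = 3*(-3 + f) + f = (-9 + 3*f) + f = -9 + 4*f)
F(u, P) = 3 - 2*P*(-9 + 4*u) (F(u, P) = 3 - (P + P)*(-9 + 4*u) = 3 - 2*P*(-9 + 4*u))
-2644 - F(-1, 41) = -2644 - (3 - 2*41*(-9 + 4*(-1))) = -2644 - (3 - 2*41*(-9 - 4)) = -2644 - (3 - 2*41*(-13)) = -2644 - (3 + 1066) = -2644 - 1*1069 = -2644 - 1069 = -3713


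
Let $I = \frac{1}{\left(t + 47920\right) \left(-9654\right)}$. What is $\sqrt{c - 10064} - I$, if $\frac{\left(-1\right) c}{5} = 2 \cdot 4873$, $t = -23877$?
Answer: $\frac{1}{232111122} + i \sqrt{58794} \approx 4.3083 \cdot 10^{-9} + 242.47 i$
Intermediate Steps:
$c = -48730$ ($c = - 5 \cdot 2 \cdot 4873 = \left(-5\right) 9746 = -48730$)
$I = - \frac{1}{232111122}$ ($I = \frac{1}{\left(-23877 + 47920\right) \left(-9654\right)} = \frac{1}{24043} \left(- \frac{1}{9654}\right) = - \frac{1}{232111122} \approx -4.3083 \cdot 10^{-9}$)
$\sqrt{c - 10064} - I = \sqrt{-48730 - 10064} - - \frac{1}{232111122} = \sqrt{-58794} + \frac{1}{232111122} = i \sqrt{58794} + \frac{1}{232111122} = \frac{1}{232111122} + i \sqrt{58794}$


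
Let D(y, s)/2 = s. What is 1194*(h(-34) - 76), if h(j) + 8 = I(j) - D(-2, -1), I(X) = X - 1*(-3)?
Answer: -134922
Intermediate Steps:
I(X) = 3 + X (I(X) = X + 3 = 3 + X)
D(y, s) = 2*s
h(j) = -3 + j (h(j) = -8 + ((3 + j) - 2*(-1)) = -8 + ((3 + j) - 1*(-2)) = -8 + ((3 + j) + 2) = -8 + (5 + j) = -3 + j)
1194*(h(-34) - 76) = 1194*((-3 - 34) - 76) = 1194*(-37 - 76) = 1194*(-113) = -134922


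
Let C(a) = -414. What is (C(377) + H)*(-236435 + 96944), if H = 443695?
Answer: -61833709971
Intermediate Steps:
(C(377) + H)*(-236435 + 96944) = (-414 + 443695)*(-236435 + 96944) = 443281*(-139491) = -61833709971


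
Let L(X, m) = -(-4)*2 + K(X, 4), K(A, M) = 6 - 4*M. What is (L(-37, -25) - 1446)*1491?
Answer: -2158968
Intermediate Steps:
L(X, m) = -2 (L(X, m) = -(-4)*2 + (6 - 4*4) = -4*(-2) + (6 - 16) = 8 - 10 = -2)
(L(-37, -25) - 1446)*1491 = (-2 - 1446)*1491 = -1448*1491 = -2158968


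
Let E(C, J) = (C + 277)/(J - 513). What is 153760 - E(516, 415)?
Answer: 15069273/98 ≈ 1.5377e+5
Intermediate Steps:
E(C, J) = (277 + C)/(-513 + J)
153760 - E(516, 415) = 153760 - (277 + 516)/(-513 + 415) = 153760 - 793/(-98) = 153760 - (-1)*793/98 = 153760 - 1*(-793/98) = 153760 + 793/98 = 15069273/98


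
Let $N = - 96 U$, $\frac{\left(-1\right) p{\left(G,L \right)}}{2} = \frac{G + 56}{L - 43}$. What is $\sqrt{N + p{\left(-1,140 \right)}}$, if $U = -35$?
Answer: $\frac{\sqrt{31603570}}{97} \approx 57.956$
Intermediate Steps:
$p{\left(G,L \right)} = - \frac{2 \left(56 + G\right)}{-43 + L}$ ($p{\left(G,L \right)} = - 2 \frac{G + 56}{L - 43} = - 2 \frac{56 + G}{-43 + L} = - \frac{2 \left(56 + G\right)}{-43 + L}$)
$N = 3360$ ($N = \left(-96\right) \left(-35\right) = 3360$)
$\sqrt{N + p{\left(-1,140 \right)}} = \sqrt{3360 + \frac{2 \left(-56 - -1\right)}{-43 + 140}} = \sqrt{3360 + \frac{2 \left(-56 + 1\right)}{97}} = \sqrt{3360 + 2 \cdot \frac{1}{97} \left(-55\right)} = \sqrt{3360 - \frac{110}{97}} = \sqrt{\frac{325810}{97}} = \frac{\sqrt{31603570}}{97}$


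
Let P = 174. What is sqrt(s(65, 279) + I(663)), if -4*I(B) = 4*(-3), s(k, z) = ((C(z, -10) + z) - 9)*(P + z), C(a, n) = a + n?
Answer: 3*sqrt(27130) ≈ 494.14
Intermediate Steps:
s(k, z) = (-19 + 2*z)*(174 + z) (s(k, z) = (((z - 10) + z) - 9)*(174 + z) = (((-10 + z) + z) - 9)*(174 + z) = ((-10 + 2*z) - 9)*(174 + z) = (-19 + 2*z)*(174 + z))
I(B) = 3 (I(B) = -(-3) = -1/4*(-12) = 3)
sqrt(s(65, 279) + I(663)) = sqrt((-3306 + 2*279**2 + 329*279) + 3) = sqrt((-3306 + 2*77841 + 91791) + 3) = sqrt((-3306 + 155682 + 91791) + 3) = sqrt(244167 + 3) = sqrt(244170) = 3*sqrt(27130)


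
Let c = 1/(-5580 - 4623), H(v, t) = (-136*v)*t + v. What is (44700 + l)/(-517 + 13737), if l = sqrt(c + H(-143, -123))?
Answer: 2235/661 + I*sqrt(249035804936826)/134883660 ≈ 3.3812 + 0.117*I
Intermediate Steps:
H(v, t) = v - 136*t*v (H(v, t) = -136*t*v + v = v - 136*t*v)
c = -1/10203 (c = 1/(-10203) = -1/10203 ≈ -9.8010e-5)
l = I*sqrt(249035804936826)/10203 (l = sqrt(-1/10203 - 143*(1 - 136*(-123))) = sqrt(-1/10203 - 143*(1 + 16728)) = sqrt(-1/10203 - 143*16729) = sqrt(-1/10203 - 2392247) = sqrt(-24408096142/10203) = I*sqrt(249035804936826)/10203 ≈ 1546.7*I)
(44700 + l)/(-517 + 13737) = (44700 + I*sqrt(249035804936826)/10203)/(-517 + 13737) = (44700 + I*sqrt(249035804936826)/10203)/13220 = (44700 + I*sqrt(249035804936826)/10203)*(1/13220) = 2235/661 + I*sqrt(249035804936826)/134883660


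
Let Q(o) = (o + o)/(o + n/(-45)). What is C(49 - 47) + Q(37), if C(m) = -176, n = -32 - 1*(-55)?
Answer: -142831/821 ≈ -173.97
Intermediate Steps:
n = 23 (n = -32 + 55 = 23)
Q(o) = 2*o/(-23/45 + o) (Q(o) = (o + o)/(o + 23/(-45)) = (2*o)/(o + 23*(-1/45)) = (2*o)/(o - 23/45) = (2*o)/(-23/45 + o) = 2*o/(-23/45 + o))
C(49 - 47) + Q(37) = -176 + 90*37/(-23 + 45*37) = -176 + 90*37/(-23 + 1665) = -176 + 90*37/1642 = -176 + 90*37*(1/1642) = -176 + 1665/821 = -142831/821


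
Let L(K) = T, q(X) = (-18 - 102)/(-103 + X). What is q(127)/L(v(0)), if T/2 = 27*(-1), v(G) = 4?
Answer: 5/54 ≈ 0.092593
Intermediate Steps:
q(X) = -120/(-103 + X)
T = -54 (T = 2*(27*(-1)) = 2*(-27) = -54)
L(K) = -54
q(127)/L(v(0)) = -120/(-103 + 127)/(-54) = -120/24*(-1/54) = -120*1/24*(-1/54) = -5*(-1/54) = 5/54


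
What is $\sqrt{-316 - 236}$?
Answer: $2 i \sqrt{138} \approx 23.495 i$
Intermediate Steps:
$\sqrt{-316 - 236} = \sqrt{-552} = 2 i \sqrt{138}$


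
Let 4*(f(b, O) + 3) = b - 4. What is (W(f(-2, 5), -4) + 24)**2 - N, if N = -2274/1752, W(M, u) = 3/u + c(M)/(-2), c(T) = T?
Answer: 47563/73 ≈ 651.55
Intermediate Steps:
f(b, O) = -4 + b/4 (f(b, O) = -3 + (b - 4)/4 = -3 + (-4 + b)/4 = -3 + (-1 + b/4) = -4 + b/4)
W(M, u) = 3/u - M/2 (W(M, u) = 3/u + M/(-2) = 3/u + M*(-1/2) = 3/u - M/2)
N = -379/292 (N = -2274*1/1752 = -379/292 ≈ -1.2979)
(W(f(-2, 5), -4) + 24)**2 - N = ((3/(-4) - (-4 + (1/4)*(-2))/2) + 24)**2 - 1*(-379/292) = ((3*(-1/4) - (-4 - 1/2)/2) + 24)**2 + 379/292 = ((-3/4 - 1/2*(-9/2)) + 24)**2 + 379/292 = ((-3/4 + 9/4) + 24)**2 + 379/292 = (3/2 + 24)**2 + 379/292 = (51/2)**2 + 379/292 = 2601/4 + 379/292 = 47563/73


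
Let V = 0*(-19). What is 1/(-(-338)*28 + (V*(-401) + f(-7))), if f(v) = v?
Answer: 1/9457 ≈ 0.00010574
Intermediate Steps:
V = 0
1/(-(-338)*28 + (V*(-401) + f(-7))) = 1/(-(-338)*28 + (0*(-401) - 7)) = 1/(-13*(-728) + (0 - 7)) = 1/(9464 - 7) = 1/9457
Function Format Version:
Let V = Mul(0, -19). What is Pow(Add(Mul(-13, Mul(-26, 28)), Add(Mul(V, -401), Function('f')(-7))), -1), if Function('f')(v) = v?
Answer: Rational(1, 9457) ≈ 0.00010574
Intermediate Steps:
V = 0
Pow(Add(Mul(-13, Mul(-26, 28)), Add(Mul(V, -401), Function('f')(-7))), -1) = Pow(Add(Mul(-13, Mul(-26, 28)), Add(Mul(0, -401), -7)), -1) = Pow(Add(Mul(-13, -728), Add(0, -7)), -1) = Pow(Add(9464, -7), -1) = Pow(9457, -1) = Rational(1, 9457)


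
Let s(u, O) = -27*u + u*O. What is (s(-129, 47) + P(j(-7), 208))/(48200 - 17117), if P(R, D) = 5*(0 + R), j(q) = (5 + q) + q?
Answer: -875/10361 ≈ -0.084451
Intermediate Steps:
j(q) = 5 + 2*q
P(R, D) = 5*R
s(u, O) = -27*u + O*u
(s(-129, 47) + P(j(-7), 208))/(48200 - 17117) = (-129*(-27 + 47) + 5*(5 + 2*(-7)))/(48200 - 17117) = (-129*20 + 5*(5 - 14))/31083 = (-2580 + 5*(-9))*(1/31083) = (-2580 - 45)*(1/31083) = -2625*1/31083 = -875/10361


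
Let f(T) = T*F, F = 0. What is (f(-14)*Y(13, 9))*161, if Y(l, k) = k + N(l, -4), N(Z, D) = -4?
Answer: 0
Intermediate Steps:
f(T) = 0 (f(T) = T*0 = 0)
Y(l, k) = -4 + k (Y(l, k) = k - 4 = -4 + k)
(f(-14)*Y(13, 9))*161 = (0*(-4 + 9))*161 = (0*5)*161 = 0*161 = 0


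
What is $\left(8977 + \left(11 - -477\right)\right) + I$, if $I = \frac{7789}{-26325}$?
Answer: $\frac{249158336}{26325} \approx 9464.7$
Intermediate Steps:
$I = - \frac{7789}{26325}$ ($I = 7789 \left(- \frac{1}{26325}\right) = - \frac{7789}{26325} \approx -0.29588$)
$\left(8977 + \left(11 - -477\right)\right) + I = \left(8977 + \left(11 - -477\right)\right) - \frac{7789}{26325} = \left(8977 + \left(11 + 477\right)\right) - \frac{7789}{26325} = \left(8977 + 488\right) - \frac{7789}{26325} = 9465 - \frac{7789}{26325} = \frac{249158336}{26325}$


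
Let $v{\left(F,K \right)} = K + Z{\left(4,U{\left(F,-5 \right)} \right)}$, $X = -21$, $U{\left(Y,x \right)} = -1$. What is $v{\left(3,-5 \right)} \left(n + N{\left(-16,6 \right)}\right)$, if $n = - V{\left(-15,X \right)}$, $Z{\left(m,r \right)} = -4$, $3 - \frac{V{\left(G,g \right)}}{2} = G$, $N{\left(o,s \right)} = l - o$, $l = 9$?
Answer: $99$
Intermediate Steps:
$N{\left(o,s \right)} = 9 - o$
$V{\left(G,g \right)} = 6 - 2 G$
$v{\left(F,K \right)} = -4 + K$ ($v{\left(F,K \right)} = K - 4 = -4 + K$)
$n = -36$ ($n = - (6 - -30) = - (6 + 30) = \left(-1\right) 36 = -36$)
$v{\left(3,-5 \right)} \left(n + N{\left(-16,6 \right)}\right) = \left(-4 - 5\right) \left(-36 + \left(9 - -16\right)\right) = - 9 \left(-36 + \left(9 + 16\right)\right) = - 9 \left(-36 + 25\right) = \left(-9\right) \left(-11\right) = 99$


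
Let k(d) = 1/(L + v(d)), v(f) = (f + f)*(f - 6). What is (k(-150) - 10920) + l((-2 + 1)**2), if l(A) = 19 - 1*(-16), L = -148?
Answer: -507807019/46652 ≈ -10885.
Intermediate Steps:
v(f) = 2*f*(-6 + f) (v(f) = (2*f)*(-6 + f) = 2*f*(-6 + f))
k(d) = 1/(-148 + 2*d*(-6 + d))
l(A) = 35 (l(A) = 19 + 16 = 35)
(k(-150) - 10920) + l((-2 + 1)**2) = (1/(2*(-74 - 150*(-6 - 150))) - 10920) + 35 = (1/(2*(-74 - 150*(-156))) - 10920) + 35 = (1/(2*(-74 + 23400)) - 10920) + 35 = ((1/2)/23326 - 10920) + 35 = ((1/2)*(1/23326) - 10920) + 35 = (1/46652 - 10920) + 35 = -509439839/46652 + 35 = -507807019/46652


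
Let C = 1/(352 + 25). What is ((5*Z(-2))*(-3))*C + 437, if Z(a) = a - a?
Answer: 437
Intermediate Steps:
Z(a) = 0
C = 1/377 ≈ 0.0026525
((5*Z(-2))*(-3))*C + 437 = ((5*0)*(-3))*(1/377) + 437 = (0*(-3))*(1/377) + 437 = 0*(1/377) + 437 = 0 + 437 = 437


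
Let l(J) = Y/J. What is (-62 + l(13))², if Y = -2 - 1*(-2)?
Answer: 3844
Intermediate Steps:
Y = 0 (Y = -2 + 2 = 0)
l(J) = 0 (l(J) = 0/J = 0)
(-62 + l(13))² = (-62 + 0)² = (-62)² = 3844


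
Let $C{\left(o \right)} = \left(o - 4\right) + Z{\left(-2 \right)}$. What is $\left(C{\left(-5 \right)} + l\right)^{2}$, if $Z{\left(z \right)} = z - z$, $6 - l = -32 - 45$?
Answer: $5476$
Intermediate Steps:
$l = 83$ ($l = 6 - \left(-32 - 45\right) = 6 - -77 = 6 + 77 = 83$)
$Z{\left(z \right)} = 0$
$C{\left(o \right)} = -4 + o$ ($C{\left(o \right)} = \left(o - 4\right) + 0 = \left(-4 + o\right) + 0 = -4 + o$)
$\left(C{\left(-5 \right)} + l\right)^{2} = \left(\left(-4 - 5\right) + 83\right)^{2} = \left(-9 + 83\right)^{2} = 74^{2} = 5476$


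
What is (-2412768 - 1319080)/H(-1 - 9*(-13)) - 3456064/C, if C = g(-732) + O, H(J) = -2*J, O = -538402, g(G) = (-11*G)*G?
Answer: 1500361699001/93270757 ≈ 16086.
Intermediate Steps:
g(G) = -11*G**2
C = -6432466 (C = -11*(-732)**2 - 538402 = -11*535824 - 538402 = -5894064 - 538402 = -6432466)
(-2412768 - 1319080)/H(-1 - 9*(-13)) - 3456064/C = (-2412768 - 1319080)/((-2*(-1 - 9*(-13)))) - 3456064/(-6432466) = -3731848*(-1/(2*(-1 + 117))) - 3456064*(-1/6432466) = -3731848/((-2*116)) + 1728032/3216233 = -3731848/(-232) + 1728032/3216233 = -3731848*(-1/232) + 1728032/3216233 = 466481/29 + 1728032/3216233 = 1500361699001/93270757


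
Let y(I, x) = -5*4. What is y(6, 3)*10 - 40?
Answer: -240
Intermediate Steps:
y(I, x) = -20
y(6, 3)*10 - 40 = -20*10 - 40 = -200 - 40 = -240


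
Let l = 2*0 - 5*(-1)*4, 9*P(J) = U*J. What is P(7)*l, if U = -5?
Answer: -700/9 ≈ -77.778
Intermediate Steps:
P(J) = -5*J/9 (P(J) = (-5*J)/9 = -5*J/9)
l = 20 (l = 0 + 5*4 = 0 + 20 = 20)
P(7)*l = -5/9*7*20 = -35/9*20 = -700/9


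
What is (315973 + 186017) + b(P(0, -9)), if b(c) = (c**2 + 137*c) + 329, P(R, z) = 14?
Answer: 504433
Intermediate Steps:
b(c) = 329 + c**2 + 137*c
(315973 + 186017) + b(P(0, -9)) = (315973 + 186017) + (329 + 14**2 + 137*14) = 501990 + (329 + 196 + 1918) = 501990 + 2443 = 504433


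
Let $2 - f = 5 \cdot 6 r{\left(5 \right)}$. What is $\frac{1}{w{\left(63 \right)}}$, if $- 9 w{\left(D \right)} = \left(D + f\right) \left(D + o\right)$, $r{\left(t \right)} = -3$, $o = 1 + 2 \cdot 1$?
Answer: $- \frac{3}{3410} \approx -0.00087977$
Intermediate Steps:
$o = 3$ ($o = 1 + 2 = 3$)
$f = 92$ ($f = 2 - 5 \cdot 6 \left(-3\right) = 2 - 30 \left(-3\right) = 2 - -90 = 2 + 90 = 92$)
$w{\left(D \right)} = - \frac{\left(3 + D\right) \left(92 + D\right)}{9}$ ($w{\left(D \right)} = - \frac{\left(D + 92\right) \left(D + 3\right)}{9} = - \frac{\left(92 + D\right) \left(3 + D\right)}{9} = - \frac{\left(3 + D\right) \left(92 + D\right)}{9}$)
$\frac{1}{w{\left(63 \right)}} = \frac{1}{- \frac{92}{3} - 665 - \frac{63^{2}}{9}} = \frac{1}{- \frac{92}{3} - 665 - 441} = \frac{1}{- \frac{3410}{3}} = - \frac{3}{3410}$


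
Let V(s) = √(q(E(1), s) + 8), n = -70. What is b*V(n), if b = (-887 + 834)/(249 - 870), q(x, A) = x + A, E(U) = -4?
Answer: 53*I*√66/621 ≈ 0.69336*I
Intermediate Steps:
q(x, A) = A + x
b = 53/621 (b = -53/(-621) = -53*(-1/621) = 53/621 ≈ 0.085346)
V(s) = √(4 + s) (V(s) = √((s - 4) + 8) = √((-4 + s) + 8) = √(4 + s))
b*V(n) = 53*√(4 - 70)/621 = 53*√(-66)/621 = 53*(I*√66)/621 = 53*I*√66/621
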